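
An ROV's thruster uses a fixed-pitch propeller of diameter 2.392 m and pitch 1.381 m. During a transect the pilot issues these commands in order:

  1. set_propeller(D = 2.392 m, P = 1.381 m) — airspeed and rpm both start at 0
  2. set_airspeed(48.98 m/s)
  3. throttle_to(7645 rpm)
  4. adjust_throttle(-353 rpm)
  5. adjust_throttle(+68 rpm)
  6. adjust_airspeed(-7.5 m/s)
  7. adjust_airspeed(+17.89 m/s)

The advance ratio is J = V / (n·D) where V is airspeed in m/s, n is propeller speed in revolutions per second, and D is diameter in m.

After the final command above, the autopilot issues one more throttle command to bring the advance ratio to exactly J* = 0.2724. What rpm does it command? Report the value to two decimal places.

set_propeller: D = 2.392 m, P = 1.381 m (p = P/D = 0.577341); state ← (V=0, rpm=0)
set_airspeed(48.98): V ← 48.98 m/s
throttle_to(7645): rpm ← 7645
adjust_throttle(-353): rpm ← 7645 -353 = 7292
adjust_throttle(+68): rpm ← 7292 +68 = 7360
adjust_airspeed(-7.5): V ← 48.98 -7.5 = 41.48 m/s
adjust_airspeed(+17.89): V ← 41.48 +17.89 = 59.37 m/s
final state: V = 59.37 m/s, rpm = 7360 → n = rpm/60 = 122.666667 rev/s
target J* = 0.2724; solve J* = V/(n·D) for n: n = V/(J*·D) = 59.37/(0.2724 × 2.392) = 91.116865 rev/s
rpm = 60·n = 5467.011919

rpm = 5467.01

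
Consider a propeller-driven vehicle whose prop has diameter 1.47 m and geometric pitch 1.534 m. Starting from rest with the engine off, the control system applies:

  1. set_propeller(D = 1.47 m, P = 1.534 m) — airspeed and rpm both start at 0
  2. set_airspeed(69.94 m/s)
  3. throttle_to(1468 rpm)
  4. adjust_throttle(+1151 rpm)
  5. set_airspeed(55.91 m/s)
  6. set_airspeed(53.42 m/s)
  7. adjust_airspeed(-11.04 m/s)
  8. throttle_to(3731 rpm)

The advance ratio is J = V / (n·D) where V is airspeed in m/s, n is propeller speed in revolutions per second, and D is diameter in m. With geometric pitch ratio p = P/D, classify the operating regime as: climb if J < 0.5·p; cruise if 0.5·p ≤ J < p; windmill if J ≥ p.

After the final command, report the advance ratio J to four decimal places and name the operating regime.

J = 0.4636, regime = climb

set_propeller: D = 1.47 m, P = 1.534 m (p = P/D = 1.043537); state ← (V=0, rpm=0)
set_airspeed(69.94): V ← 69.94 m/s
throttle_to(1468): rpm ← 1468
adjust_throttle(+1151): rpm ← 1468 +1151 = 2619
set_airspeed(55.91): V ← 55.91 m/s
set_airspeed(53.42): V ← 53.42 m/s
adjust_airspeed(-11.04): V ← 53.42 -11.04 = 42.38 m/s
throttle_to(3731): rpm ← 3731
final state: V = 42.38 m/s, rpm = 3731 → n = rpm/60 = 62.183333 rev/s
J = V / (n·D) = 42.38 / (62.183333 × 1.47) = 0.463628
regime bands: climb J<0.5218 | cruise [0.5218, 1.0435) | windmill J≥1.0435
J = 0.4636 → climb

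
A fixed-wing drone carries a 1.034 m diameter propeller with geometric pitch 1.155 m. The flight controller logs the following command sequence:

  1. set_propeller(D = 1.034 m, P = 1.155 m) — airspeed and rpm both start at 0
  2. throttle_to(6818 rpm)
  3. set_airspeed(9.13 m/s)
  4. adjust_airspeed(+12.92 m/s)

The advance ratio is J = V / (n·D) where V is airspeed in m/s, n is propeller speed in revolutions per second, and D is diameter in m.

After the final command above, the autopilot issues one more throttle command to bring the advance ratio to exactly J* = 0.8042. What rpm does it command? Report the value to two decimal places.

set_propeller: D = 1.034 m, P = 1.155 m (p = P/D = 1.117021); state ← (V=0, rpm=0)
throttle_to(6818): rpm ← 6818
set_airspeed(9.13): V ← 9.13 m/s
adjust_airspeed(+12.92): V ← 9.13 +12.92 = 22.05 m/s
final state: V = 22.05 m/s, rpm = 6818 → n = rpm/60 = 113.633333 rev/s
target J* = 0.8042; solve J* = V/(n·D) for n: n = V/(J*·D) = 22.05/(0.8042 × 1.034) = 26.516975 rev/s
rpm = 60·n = 1591.018526

rpm = 1591.02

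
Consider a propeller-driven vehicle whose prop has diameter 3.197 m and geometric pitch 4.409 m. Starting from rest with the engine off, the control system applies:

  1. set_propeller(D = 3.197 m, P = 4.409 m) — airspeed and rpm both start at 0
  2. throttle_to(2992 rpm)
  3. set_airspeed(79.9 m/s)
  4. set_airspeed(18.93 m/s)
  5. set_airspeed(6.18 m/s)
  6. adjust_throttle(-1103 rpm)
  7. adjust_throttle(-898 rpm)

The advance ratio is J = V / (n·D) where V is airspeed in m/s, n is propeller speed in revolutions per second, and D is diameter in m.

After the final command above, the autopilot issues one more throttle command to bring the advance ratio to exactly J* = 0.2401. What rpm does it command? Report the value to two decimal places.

set_propeller: D = 3.197 m, P = 4.409 m (p = P/D = 1.379105); state ← (V=0, rpm=0)
throttle_to(2992): rpm ← 2992
set_airspeed(79.9): V ← 79.9 m/s
set_airspeed(18.93): V ← 18.93 m/s
set_airspeed(6.18): V ← 6.18 m/s
adjust_throttle(-1103): rpm ← 2992 -1103 = 1889
adjust_throttle(-898): rpm ← 1889 -898 = 991
final state: V = 6.18 m/s, rpm = 991 → n = rpm/60 = 16.516667 rev/s
target J* = 0.2401; solve J* = V/(n·D) for n: n = V/(J*·D) = 6.18/(0.2401 × 3.197) = 8.051071 rev/s
rpm = 60·n = 483.064285

rpm = 483.06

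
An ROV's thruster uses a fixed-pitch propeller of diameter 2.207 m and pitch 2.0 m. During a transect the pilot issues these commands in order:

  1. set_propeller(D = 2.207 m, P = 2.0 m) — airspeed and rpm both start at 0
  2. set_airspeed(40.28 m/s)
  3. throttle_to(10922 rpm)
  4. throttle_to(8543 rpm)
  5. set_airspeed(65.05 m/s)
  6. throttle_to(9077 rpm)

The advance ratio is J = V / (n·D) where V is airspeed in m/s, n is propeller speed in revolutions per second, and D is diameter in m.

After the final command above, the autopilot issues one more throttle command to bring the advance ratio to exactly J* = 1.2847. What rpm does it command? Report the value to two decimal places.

set_propeller: D = 2.207 m, P = 2.0 m (p = P/D = 0.906208); state ← (V=0, rpm=0)
set_airspeed(40.28): V ← 40.28 m/s
throttle_to(10922): rpm ← 10922
throttle_to(8543): rpm ← 8543
set_airspeed(65.05): V ← 65.05 m/s
throttle_to(9077): rpm ← 9077
final state: V = 65.05 m/s, rpm = 9077 → n = rpm/60 = 151.283333 rev/s
target J* = 1.2847; solve J* = V/(n·D) for n: n = V/(J*·D) = 65.05/(1.2847 × 2.207) = 22.942632 rev/s
rpm = 60·n = 1376.557934

rpm = 1376.56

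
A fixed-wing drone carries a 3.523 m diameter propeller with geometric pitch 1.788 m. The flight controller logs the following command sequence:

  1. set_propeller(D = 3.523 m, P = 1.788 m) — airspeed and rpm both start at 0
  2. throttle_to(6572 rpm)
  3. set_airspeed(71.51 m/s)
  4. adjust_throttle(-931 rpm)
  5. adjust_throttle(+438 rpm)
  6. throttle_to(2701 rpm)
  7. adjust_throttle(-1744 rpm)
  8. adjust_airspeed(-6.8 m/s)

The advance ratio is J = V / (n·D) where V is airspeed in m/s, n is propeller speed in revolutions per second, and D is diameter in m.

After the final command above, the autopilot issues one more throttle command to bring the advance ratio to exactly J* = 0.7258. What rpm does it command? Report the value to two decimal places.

set_propeller: D = 3.523 m, P = 1.788 m (p = P/D = 0.507522); state ← (V=0, rpm=0)
throttle_to(6572): rpm ← 6572
set_airspeed(71.51): V ← 71.51 m/s
adjust_throttle(-931): rpm ← 6572 -931 = 5641
adjust_throttle(+438): rpm ← 5641 +438 = 6079
throttle_to(2701): rpm ← 2701
adjust_throttle(-1744): rpm ← 2701 -1744 = 957
adjust_airspeed(-6.8): V ← 71.51 -6.8 = 64.71 m/s
final state: V = 64.71 m/s, rpm = 957 → n = rpm/60 = 15.950000 rev/s
target J* = 0.7258; solve J* = V/(n·D) for n: n = V/(J*·D) = 64.71/(0.7258 × 3.523) = 25.307066 rev/s
rpm = 60·n = 1518.423943

rpm = 1518.42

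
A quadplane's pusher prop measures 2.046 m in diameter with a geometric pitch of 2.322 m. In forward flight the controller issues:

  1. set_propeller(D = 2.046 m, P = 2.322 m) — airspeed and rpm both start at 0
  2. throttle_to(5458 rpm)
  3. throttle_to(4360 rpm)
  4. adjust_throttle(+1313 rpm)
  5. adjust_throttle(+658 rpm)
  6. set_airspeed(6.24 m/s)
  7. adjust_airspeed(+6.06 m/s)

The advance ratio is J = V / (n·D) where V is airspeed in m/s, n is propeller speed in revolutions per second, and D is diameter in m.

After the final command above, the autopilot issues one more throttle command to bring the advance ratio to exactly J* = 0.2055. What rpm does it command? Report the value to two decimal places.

set_propeller: D = 2.046 m, P = 2.322 m (p = P/D = 1.134897); state ← (V=0, rpm=0)
throttle_to(5458): rpm ← 5458
throttle_to(4360): rpm ← 4360
adjust_throttle(+1313): rpm ← 4360 +1313 = 5673
adjust_throttle(+658): rpm ← 5673 +658 = 6331
set_airspeed(6.24): V ← 6.24 m/s
adjust_airspeed(+6.06): V ← 6.24 +6.06 = 12.3 m/s
final state: V = 12.3 m/s, rpm = 6331 → n = rpm/60 = 105.516667 rev/s
target J* = 0.2055; solve J* = V/(n·D) for n: n = V/(J*·D) = 12.3/(0.2055 × 2.046) = 29.254162 rev/s
rpm = 60·n = 1755.249695

rpm = 1755.25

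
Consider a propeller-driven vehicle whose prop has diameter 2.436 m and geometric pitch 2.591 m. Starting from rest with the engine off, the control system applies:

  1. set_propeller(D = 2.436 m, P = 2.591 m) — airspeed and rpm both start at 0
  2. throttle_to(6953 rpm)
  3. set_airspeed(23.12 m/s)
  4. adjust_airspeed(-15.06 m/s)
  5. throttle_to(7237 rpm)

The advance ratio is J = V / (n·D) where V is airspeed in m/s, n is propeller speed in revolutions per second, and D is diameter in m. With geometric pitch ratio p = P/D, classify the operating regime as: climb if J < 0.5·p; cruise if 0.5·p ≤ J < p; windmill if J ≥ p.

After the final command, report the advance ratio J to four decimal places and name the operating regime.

J = 0.0274, regime = climb

set_propeller: D = 2.436 m, P = 2.591 m (p = P/D = 1.063629); state ← (V=0, rpm=0)
throttle_to(6953): rpm ← 6953
set_airspeed(23.12): V ← 23.12 m/s
adjust_airspeed(-15.06): V ← 23.12 -15.06 = 8.06 m/s
throttle_to(7237): rpm ← 7237
final state: V = 8.06 m/s, rpm = 7237 → n = rpm/60 = 120.616667 rev/s
J = V / (n·D) = 8.06 / (120.616667 × 2.436) = 0.027432
regime bands: climb J<0.5318 | cruise [0.5318, 1.0636) | windmill J≥1.0636
J = 0.0274 → climb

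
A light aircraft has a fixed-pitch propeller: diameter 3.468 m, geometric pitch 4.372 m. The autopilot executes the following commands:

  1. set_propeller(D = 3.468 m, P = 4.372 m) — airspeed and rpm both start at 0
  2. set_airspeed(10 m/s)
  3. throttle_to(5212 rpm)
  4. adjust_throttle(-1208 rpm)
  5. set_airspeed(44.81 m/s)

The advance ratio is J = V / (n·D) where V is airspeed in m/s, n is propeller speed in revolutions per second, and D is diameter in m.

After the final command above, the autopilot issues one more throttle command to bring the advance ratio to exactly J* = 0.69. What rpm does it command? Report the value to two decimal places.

set_propeller: D = 3.468 m, P = 4.372 m (p = P/D = 1.260669); state ← (V=0, rpm=0)
set_airspeed(10): V ← 10 m/s
throttle_to(5212): rpm ← 5212
adjust_throttle(-1208): rpm ← 5212 -1208 = 4004
set_airspeed(44.81): V ← 44.81 m/s
final state: V = 44.81 m/s, rpm = 4004 → n = rpm/60 = 66.733333 rev/s
target J* = 0.69; solve J* = V/(n·D) for n: n = V/(J*·D) = 44.81/(0.69 × 3.468) = 18.726075 rev/s
rpm = 60·n = 1123.564515

rpm = 1123.56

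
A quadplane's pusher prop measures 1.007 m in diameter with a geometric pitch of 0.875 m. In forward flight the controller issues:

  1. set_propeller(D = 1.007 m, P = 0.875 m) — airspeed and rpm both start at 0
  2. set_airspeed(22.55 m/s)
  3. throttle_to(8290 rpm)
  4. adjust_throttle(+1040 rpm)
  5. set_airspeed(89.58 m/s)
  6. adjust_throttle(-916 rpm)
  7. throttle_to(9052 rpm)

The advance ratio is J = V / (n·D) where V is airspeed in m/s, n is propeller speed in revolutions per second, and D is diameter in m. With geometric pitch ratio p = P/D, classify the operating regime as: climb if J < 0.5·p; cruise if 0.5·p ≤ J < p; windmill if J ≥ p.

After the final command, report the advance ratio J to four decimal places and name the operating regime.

set_propeller: D = 1.007 m, P = 0.875 m (p = P/D = 0.868918); state ← (V=0, rpm=0)
set_airspeed(22.55): V ← 22.55 m/s
throttle_to(8290): rpm ← 8290
adjust_throttle(+1040): rpm ← 8290 +1040 = 9330
set_airspeed(89.58): V ← 89.58 m/s
adjust_throttle(-916): rpm ← 9330 -916 = 8414
throttle_to(9052): rpm ← 9052
final state: V = 89.58 m/s, rpm = 9052 → n = rpm/60 = 150.866667 rev/s
J = V / (n·D) = 89.58 / (150.866667 × 1.007) = 0.589642
regime bands: climb J<0.4345 | cruise [0.4345, 0.8689) | windmill J≥0.8689
J = 0.5896 → cruise

J = 0.5896, regime = cruise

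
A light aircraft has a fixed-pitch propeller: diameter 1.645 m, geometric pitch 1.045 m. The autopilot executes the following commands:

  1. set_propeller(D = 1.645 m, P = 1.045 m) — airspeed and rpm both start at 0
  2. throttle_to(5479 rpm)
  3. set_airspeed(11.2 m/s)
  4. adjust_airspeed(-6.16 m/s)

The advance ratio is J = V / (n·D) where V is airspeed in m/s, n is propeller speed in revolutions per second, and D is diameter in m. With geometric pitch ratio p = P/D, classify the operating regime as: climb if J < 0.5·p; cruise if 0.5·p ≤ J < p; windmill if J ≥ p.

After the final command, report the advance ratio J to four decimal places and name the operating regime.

J = 0.0336, regime = climb

set_propeller: D = 1.645 m, P = 1.045 m (p = P/D = 0.635258); state ← (V=0, rpm=0)
throttle_to(5479): rpm ← 5479
set_airspeed(11.2): V ← 11.2 m/s
adjust_airspeed(-6.16): V ← 11.2 -6.16 = 5.04 m/s
final state: V = 5.04 m/s, rpm = 5479 → n = rpm/60 = 91.316667 rev/s
J = V / (n·D) = 5.04 / (91.316667 × 1.645) = 0.033552
regime bands: climb J<0.3176 | cruise [0.3176, 0.6353) | windmill J≥0.6353
J = 0.0336 → climb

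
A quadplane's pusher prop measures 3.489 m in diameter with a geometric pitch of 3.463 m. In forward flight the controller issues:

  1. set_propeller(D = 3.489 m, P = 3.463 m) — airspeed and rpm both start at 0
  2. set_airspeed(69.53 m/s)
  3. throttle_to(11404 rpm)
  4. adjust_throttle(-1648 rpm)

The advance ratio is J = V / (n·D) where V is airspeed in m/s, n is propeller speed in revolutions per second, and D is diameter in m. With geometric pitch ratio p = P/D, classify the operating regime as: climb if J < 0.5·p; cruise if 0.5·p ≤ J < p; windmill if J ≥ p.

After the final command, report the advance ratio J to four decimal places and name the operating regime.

set_propeller: D = 3.489 m, P = 3.463 m (p = P/D = 0.992548); state ← (V=0, rpm=0)
set_airspeed(69.53): V ← 69.53 m/s
throttle_to(11404): rpm ← 11404
adjust_throttle(-1648): rpm ← 11404 -1648 = 9756
final state: V = 69.53 m/s, rpm = 9756 → n = rpm/60 = 162.600000 rev/s
J = V / (n·D) = 69.53 / (162.600000 × 3.489) = 0.122561
regime bands: climb J<0.4963 | cruise [0.4963, 0.9925) | windmill J≥0.9925
J = 0.1226 → climb

J = 0.1226, regime = climb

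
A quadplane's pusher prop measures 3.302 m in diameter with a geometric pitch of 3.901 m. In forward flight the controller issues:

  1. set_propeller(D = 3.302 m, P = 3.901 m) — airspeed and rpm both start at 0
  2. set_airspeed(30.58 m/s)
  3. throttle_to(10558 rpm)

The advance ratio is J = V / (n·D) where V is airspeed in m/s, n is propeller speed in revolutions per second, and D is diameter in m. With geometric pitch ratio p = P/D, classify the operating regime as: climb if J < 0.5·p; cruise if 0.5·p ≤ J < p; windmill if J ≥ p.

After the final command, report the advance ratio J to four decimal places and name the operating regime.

J = 0.0526, regime = climb

set_propeller: D = 3.302 m, P = 3.901 m (p = P/D = 1.181405); state ← (V=0, rpm=0)
set_airspeed(30.58): V ← 30.58 m/s
throttle_to(10558): rpm ← 10558
final state: V = 30.58 m/s, rpm = 10558 → n = rpm/60 = 175.966667 rev/s
J = V / (n·D) = 30.58 / (175.966667 × 3.302) = 0.052630
regime bands: climb J<0.5907 | cruise [0.5907, 1.1814) | windmill J≥1.1814
J = 0.0526 → climb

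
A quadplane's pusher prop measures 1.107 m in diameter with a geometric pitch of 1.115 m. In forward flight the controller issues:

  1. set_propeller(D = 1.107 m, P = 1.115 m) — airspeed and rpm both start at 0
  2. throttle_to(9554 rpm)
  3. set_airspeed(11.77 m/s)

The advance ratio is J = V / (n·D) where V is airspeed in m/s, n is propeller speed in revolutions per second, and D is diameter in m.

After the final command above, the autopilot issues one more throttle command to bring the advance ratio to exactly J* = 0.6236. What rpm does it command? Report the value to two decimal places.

set_propeller: D = 1.107 m, P = 1.115 m (p = P/D = 1.007227); state ← (V=0, rpm=0)
throttle_to(9554): rpm ← 9554
set_airspeed(11.77): V ← 11.77 m/s
final state: V = 11.77 m/s, rpm = 9554 → n = rpm/60 = 159.233333 rev/s
target J* = 0.6236; solve J* = V/(n·D) for n: n = V/(J*·D) = 11.77/(0.6236 × 1.107) = 17.049935 rev/s
rpm = 60·n = 1022.996118

rpm = 1023.00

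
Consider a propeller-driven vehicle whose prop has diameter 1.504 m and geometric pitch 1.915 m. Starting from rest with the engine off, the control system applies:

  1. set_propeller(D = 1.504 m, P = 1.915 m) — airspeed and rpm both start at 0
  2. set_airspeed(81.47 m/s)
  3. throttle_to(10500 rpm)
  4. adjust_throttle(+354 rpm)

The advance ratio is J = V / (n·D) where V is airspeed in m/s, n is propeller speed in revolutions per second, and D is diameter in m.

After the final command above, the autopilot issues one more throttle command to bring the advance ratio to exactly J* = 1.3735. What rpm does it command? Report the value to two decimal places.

set_propeller: D = 1.504 m, P = 1.915 m (p = P/D = 1.273271); state ← (V=0, rpm=0)
set_airspeed(81.47): V ← 81.47 m/s
throttle_to(10500): rpm ← 10500
adjust_throttle(+354): rpm ← 10500 +354 = 10854
final state: V = 81.47 m/s, rpm = 10854 → n = rpm/60 = 180.900000 rev/s
target J* = 1.3735; solve J* = V/(n·D) for n: n = V/(J*·D) = 81.47/(1.3735 × 1.504) = 39.438575 rev/s
rpm = 60·n = 2366.314509

rpm = 2366.31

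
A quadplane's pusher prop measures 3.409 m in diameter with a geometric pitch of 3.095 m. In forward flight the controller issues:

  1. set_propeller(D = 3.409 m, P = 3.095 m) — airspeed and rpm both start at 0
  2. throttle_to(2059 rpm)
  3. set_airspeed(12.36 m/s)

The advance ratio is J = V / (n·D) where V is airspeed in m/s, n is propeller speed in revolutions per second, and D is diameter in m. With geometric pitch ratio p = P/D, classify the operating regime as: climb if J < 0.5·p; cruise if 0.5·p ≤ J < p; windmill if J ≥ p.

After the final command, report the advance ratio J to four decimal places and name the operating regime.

J = 0.1057, regime = climb

set_propeller: D = 3.409 m, P = 3.095 m (p = P/D = 0.907891); state ← (V=0, rpm=0)
throttle_to(2059): rpm ← 2059
set_airspeed(12.36): V ← 12.36 m/s
final state: V = 12.36 m/s, rpm = 2059 → n = rpm/60 = 34.316667 rev/s
J = V / (n·D) = 12.36 / (34.316667 × 3.409) = 0.105654
regime bands: climb J<0.4539 | cruise [0.4539, 0.9079) | windmill J≥0.9079
J = 0.1057 → climb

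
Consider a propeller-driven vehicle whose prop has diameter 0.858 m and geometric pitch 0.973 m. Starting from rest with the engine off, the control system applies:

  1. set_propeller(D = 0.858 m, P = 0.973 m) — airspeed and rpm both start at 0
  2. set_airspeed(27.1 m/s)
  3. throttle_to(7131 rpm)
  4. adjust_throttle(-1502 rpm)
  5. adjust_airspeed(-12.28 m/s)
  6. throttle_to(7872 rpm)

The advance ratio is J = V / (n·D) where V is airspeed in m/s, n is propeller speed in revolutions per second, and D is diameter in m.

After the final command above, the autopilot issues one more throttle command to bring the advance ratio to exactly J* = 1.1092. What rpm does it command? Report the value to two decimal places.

set_propeller: D = 0.858 m, P = 0.973 m (p = P/D = 1.134033); state ← (V=0, rpm=0)
set_airspeed(27.1): V ← 27.1 m/s
throttle_to(7131): rpm ← 7131
adjust_throttle(-1502): rpm ← 7131 -1502 = 5629
adjust_airspeed(-12.28): V ← 27.1 -12.28 = 14.82 m/s
throttle_to(7872): rpm ← 7872
final state: V = 14.82 m/s, rpm = 7872 → n = rpm/60 = 131.200000 rev/s
target J* = 1.1092; solve J* = V/(n·D) for n: n = V/(J*·D) = 14.82/(1.1092 × 0.858) = 15.572239 rev/s
rpm = 60·n = 934.334328

rpm = 934.33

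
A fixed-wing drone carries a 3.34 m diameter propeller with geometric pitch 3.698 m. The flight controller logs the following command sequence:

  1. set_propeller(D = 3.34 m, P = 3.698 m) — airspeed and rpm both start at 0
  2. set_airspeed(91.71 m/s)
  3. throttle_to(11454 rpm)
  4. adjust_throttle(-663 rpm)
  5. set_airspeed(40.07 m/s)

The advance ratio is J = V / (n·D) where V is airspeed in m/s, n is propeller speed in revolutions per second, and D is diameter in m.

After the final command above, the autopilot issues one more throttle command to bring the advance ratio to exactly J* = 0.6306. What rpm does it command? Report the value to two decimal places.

rpm = 1141.48

set_propeller: D = 3.34 m, P = 3.698 m (p = P/D = 1.107186); state ← (V=0, rpm=0)
set_airspeed(91.71): V ← 91.71 m/s
throttle_to(11454): rpm ← 11454
adjust_throttle(-663): rpm ← 11454 -663 = 10791
set_airspeed(40.07): V ← 40.07 m/s
final state: V = 40.07 m/s, rpm = 10791 → n = rpm/60 = 179.850000 rev/s
target J* = 0.6306; solve J* = V/(n·D) for n: n = V/(J*·D) = 40.07/(0.6306 × 3.34) = 19.024748 rev/s
rpm = 60·n = 1141.484870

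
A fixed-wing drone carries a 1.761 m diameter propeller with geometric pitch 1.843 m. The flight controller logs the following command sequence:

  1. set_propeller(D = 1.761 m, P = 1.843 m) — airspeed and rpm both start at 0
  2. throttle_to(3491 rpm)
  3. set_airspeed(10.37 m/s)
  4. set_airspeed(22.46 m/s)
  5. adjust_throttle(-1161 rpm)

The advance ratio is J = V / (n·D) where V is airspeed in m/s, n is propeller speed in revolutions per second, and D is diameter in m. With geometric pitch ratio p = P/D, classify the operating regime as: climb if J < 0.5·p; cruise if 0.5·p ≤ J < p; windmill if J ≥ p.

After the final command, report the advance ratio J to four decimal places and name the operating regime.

set_propeller: D = 1.761 m, P = 1.843 m (p = P/D = 1.046564); state ← (V=0, rpm=0)
throttle_to(3491): rpm ← 3491
set_airspeed(10.37): V ← 10.37 m/s
set_airspeed(22.46): V ← 22.46 m/s
adjust_throttle(-1161): rpm ← 3491 -1161 = 2330
final state: V = 22.46 m/s, rpm = 2330 → n = rpm/60 = 38.833333 rev/s
J = V / (n·D) = 22.46 / (38.833333 × 1.761) = 0.328432
regime bands: climb J<0.5233 | cruise [0.5233, 1.0466) | windmill J≥1.0466
J = 0.3284 → climb

J = 0.3284, regime = climb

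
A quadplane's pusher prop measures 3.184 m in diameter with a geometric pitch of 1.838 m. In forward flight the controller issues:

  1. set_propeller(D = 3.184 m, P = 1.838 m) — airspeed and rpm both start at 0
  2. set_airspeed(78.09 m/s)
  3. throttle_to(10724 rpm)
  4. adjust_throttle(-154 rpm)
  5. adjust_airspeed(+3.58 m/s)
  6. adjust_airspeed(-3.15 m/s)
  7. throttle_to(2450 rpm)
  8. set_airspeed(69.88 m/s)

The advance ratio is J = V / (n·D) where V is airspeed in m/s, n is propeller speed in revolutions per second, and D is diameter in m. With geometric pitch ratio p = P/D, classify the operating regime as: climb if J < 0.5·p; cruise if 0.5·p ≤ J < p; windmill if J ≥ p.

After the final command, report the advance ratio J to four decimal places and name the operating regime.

J = 0.5375, regime = cruise

set_propeller: D = 3.184 m, P = 1.838 m (p = P/D = 0.577261); state ← (V=0, rpm=0)
set_airspeed(78.09): V ← 78.09 m/s
throttle_to(10724): rpm ← 10724
adjust_throttle(-154): rpm ← 10724 -154 = 10570
adjust_airspeed(+3.58): V ← 78.09 +3.58 = 81.67 m/s
adjust_airspeed(-3.15): V ← 81.67 -3.15 = 78.52 m/s
throttle_to(2450): rpm ← 2450
set_airspeed(69.88): V ← 69.88 m/s
final state: V = 69.88 m/s, rpm = 2450 → n = rpm/60 = 40.833333 rev/s
J = V / (n·D) = 69.88 / (40.833333 × 3.184) = 0.537483
regime bands: climb J<0.2886 | cruise [0.2886, 0.5773) | windmill J≥0.5773
J = 0.5375 → cruise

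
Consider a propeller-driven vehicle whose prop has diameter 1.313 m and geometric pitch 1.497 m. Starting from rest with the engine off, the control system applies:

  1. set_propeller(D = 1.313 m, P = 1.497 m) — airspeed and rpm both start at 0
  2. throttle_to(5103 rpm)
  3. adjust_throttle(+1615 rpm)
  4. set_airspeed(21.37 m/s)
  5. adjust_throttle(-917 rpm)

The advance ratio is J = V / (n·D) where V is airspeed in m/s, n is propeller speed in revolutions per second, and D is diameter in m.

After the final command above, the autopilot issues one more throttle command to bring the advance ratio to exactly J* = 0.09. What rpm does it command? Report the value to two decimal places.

rpm = 10850.47

set_propeller: D = 1.313 m, P = 1.497 m (p = P/D = 1.140137); state ← (V=0, rpm=0)
throttle_to(5103): rpm ← 5103
adjust_throttle(+1615): rpm ← 5103 +1615 = 6718
set_airspeed(21.37): V ← 21.37 m/s
adjust_throttle(-917): rpm ← 6718 -917 = 5801
final state: V = 21.37 m/s, rpm = 5801 → n = rpm/60 = 96.683333 rev/s
target J* = 0.09; solve J* = V/(n·D) for n: n = V/(J*·D) = 21.37/(0.09 × 1.313) = 180.841161 rev/s
rpm = 60·n = 10850.469662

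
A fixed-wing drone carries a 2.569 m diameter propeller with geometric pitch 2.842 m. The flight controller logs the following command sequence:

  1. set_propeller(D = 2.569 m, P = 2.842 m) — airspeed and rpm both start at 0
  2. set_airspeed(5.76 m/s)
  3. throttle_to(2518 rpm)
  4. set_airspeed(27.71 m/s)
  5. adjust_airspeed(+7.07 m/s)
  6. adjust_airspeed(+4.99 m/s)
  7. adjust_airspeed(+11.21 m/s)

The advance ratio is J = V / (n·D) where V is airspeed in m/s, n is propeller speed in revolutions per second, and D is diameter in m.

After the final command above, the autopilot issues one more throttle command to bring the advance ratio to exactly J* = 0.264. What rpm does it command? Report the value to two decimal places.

rpm = 4510.07

set_propeller: D = 2.569 m, P = 2.842 m (p = P/D = 1.106267); state ← (V=0, rpm=0)
set_airspeed(5.76): V ← 5.76 m/s
throttle_to(2518): rpm ← 2518
set_airspeed(27.71): V ← 27.71 m/s
adjust_airspeed(+7.07): V ← 27.71 +7.07 = 34.78 m/s
adjust_airspeed(+4.99): V ← 34.78 +4.99 = 39.77 m/s
adjust_airspeed(+11.21): V ← 39.77 +11.21 = 50.98 m/s
final state: V = 50.98 m/s, rpm = 2518 → n = rpm/60 = 41.966667 rev/s
target J* = 0.264; solve J* = V/(n·D) for n: n = V/(J*·D) = 50.98/(0.264 × 2.569) = 75.167793 rev/s
rpm = 60·n = 4510.067589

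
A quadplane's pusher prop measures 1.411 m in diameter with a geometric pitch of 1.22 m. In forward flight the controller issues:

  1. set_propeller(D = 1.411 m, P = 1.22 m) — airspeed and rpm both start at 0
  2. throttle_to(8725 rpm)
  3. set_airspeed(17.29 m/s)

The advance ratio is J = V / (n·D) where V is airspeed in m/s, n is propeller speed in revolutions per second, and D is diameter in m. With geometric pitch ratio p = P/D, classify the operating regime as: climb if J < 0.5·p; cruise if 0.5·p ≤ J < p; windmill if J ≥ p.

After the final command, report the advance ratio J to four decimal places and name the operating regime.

set_propeller: D = 1.411 m, P = 1.22 m (p = P/D = 0.864635); state ← (V=0, rpm=0)
throttle_to(8725): rpm ← 8725
set_airspeed(17.29): V ← 17.29 m/s
final state: V = 17.29 m/s, rpm = 8725 → n = rpm/60 = 145.416667 rev/s
J = V / (n·D) = 17.29 / (145.416667 × 1.411) = 0.084266
regime bands: climb J<0.4323 | cruise [0.4323, 0.8646) | windmill J≥0.8646
J = 0.0843 → climb

J = 0.0843, regime = climb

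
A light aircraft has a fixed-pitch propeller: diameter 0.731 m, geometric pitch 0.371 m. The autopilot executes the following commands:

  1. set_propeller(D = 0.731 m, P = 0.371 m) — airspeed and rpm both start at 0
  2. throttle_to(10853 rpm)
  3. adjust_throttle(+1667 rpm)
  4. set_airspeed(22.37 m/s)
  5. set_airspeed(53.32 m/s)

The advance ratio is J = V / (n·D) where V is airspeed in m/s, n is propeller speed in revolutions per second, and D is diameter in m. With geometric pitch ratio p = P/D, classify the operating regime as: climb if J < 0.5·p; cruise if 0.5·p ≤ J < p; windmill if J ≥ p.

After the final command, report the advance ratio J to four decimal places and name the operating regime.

set_propeller: D = 0.731 m, P = 0.371 m (p = P/D = 0.507524); state ← (V=0, rpm=0)
throttle_to(10853): rpm ← 10853
adjust_throttle(+1667): rpm ← 10853 +1667 = 12520
set_airspeed(22.37): V ← 22.37 m/s
set_airspeed(53.32): V ← 53.32 m/s
final state: V = 53.32 m/s, rpm = 12520 → n = rpm/60 = 208.666667 rev/s
J = V / (n·D) = 53.32 / (208.666667 × 0.731) = 0.349558
regime bands: climb J<0.2538 | cruise [0.2538, 0.5075) | windmill J≥0.5075
J = 0.3496 → cruise

J = 0.3496, regime = cruise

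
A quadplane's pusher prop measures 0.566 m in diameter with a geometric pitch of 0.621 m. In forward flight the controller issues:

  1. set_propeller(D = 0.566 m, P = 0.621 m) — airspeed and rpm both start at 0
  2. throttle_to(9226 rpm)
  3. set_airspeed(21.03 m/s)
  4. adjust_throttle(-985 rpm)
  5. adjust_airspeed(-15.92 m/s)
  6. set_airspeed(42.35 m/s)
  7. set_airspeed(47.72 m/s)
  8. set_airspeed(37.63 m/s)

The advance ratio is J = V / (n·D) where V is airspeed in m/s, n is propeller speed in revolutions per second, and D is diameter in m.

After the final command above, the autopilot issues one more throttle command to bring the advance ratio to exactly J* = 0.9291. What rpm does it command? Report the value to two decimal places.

rpm = 4293.45

set_propeller: D = 0.566 m, P = 0.621 m (p = P/D = 1.097173); state ← (V=0, rpm=0)
throttle_to(9226): rpm ← 9226
set_airspeed(21.03): V ← 21.03 m/s
adjust_throttle(-985): rpm ← 9226 -985 = 8241
adjust_airspeed(-15.92): V ← 21.03 -15.92 = 5.11 m/s
set_airspeed(42.35): V ← 42.35 m/s
set_airspeed(47.72): V ← 47.72 m/s
set_airspeed(37.63): V ← 37.63 m/s
final state: V = 37.63 m/s, rpm = 8241 → n = rpm/60 = 137.350000 rev/s
target J* = 0.9291; solve J* = V/(n·D) for n: n = V/(J*·D) = 37.63/(0.9291 × 0.566) = 71.557528 rev/s
rpm = 60·n = 4293.451659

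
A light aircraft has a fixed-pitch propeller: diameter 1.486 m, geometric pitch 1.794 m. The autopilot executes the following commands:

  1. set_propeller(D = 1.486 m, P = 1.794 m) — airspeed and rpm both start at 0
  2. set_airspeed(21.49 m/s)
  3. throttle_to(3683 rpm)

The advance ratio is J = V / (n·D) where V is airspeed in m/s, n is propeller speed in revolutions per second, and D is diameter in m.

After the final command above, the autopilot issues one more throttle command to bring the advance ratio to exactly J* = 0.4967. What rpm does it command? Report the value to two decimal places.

set_propeller: D = 1.486 m, P = 1.794 m (p = P/D = 1.207268); state ← (V=0, rpm=0)
set_airspeed(21.49): V ← 21.49 m/s
throttle_to(3683): rpm ← 3683
final state: V = 21.49 m/s, rpm = 3683 → n = rpm/60 = 61.383333 rev/s
target J* = 0.4967; solve J* = V/(n·D) for n: n = V/(J*·D) = 21.49/(0.4967 × 1.486) = 29.115446 rev/s
rpm = 60·n = 1746.926756

rpm = 1746.93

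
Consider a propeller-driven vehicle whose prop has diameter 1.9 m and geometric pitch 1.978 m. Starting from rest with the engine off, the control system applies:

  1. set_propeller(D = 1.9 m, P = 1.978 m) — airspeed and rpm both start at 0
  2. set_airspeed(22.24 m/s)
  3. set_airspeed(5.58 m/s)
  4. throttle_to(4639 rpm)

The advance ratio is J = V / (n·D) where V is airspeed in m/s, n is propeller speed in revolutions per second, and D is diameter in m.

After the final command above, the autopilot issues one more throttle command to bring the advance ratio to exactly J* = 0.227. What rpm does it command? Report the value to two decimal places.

rpm = 776.26

set_propeller: D = 1.9 m, P = 1.978 m (p = P/D = 1.041053); state ← (V=0, rpm=0)
set_airspeed(22.24): V ← 22.24 m/s
set_airspeed(5.58): V ← 5.58 m/s
throttle_to(4639): rpm ← 4639
final state: V = 5.58 m/s, rpm = 4639 → n = rpm/60 = 77.316667 rev/s
target J* = 0.227; solve J* = V/(n·D) for n: n = V/(J*·D) = 5.58/(0.227 × 1.9) = 12.937630 rev/s
rpm = 60·n = 776.257825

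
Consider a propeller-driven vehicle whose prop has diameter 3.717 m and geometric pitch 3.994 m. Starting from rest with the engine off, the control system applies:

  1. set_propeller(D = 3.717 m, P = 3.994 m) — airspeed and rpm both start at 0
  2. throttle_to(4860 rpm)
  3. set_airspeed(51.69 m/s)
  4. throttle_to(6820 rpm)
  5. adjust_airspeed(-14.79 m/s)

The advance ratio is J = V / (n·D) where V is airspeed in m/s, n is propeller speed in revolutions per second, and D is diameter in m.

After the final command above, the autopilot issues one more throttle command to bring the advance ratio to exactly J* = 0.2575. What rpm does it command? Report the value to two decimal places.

rpm = 2313.17

set_propeller: D = 3.717 m, P = 3.994 m (p = P/D = 1.074522); state ← (V=0, rpm=0)
throttle_to(4860): rpm ← 4860
set_airspeed(51.69): V ← 51.69 m/s
throttle_to(6820): rpm ← 6820
adjust_airspeed(-14.79): V ← 51.69 -14.79 = 36.9 m/s
final state: V = 36.9 m/s, rpm = 6820 → n = rpm/60 = 113.666667 rev/s
target J* = 0.2575; solve J* = V/(n·D) for n: n = V/(J*·D) = 36.9/(0.2575 × 3.717) = 38.552857 rev/s
rpm = 60·n = 2313.171443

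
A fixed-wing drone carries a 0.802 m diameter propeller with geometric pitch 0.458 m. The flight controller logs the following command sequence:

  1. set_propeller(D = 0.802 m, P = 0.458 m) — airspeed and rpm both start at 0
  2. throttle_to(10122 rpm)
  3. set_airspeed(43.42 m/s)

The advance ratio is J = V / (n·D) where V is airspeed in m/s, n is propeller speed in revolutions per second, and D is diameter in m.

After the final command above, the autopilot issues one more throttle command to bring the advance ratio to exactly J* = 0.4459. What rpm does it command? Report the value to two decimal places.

rpm = 7284.99

set_propeller: D = 0.802 m, P = 0.458 m (p = P/D = 0.571072); state ← (V=0, rpm=0)
throttle_to(10122): rpm ← 10122
set_airspeed(43.42): V ← 43.42 m/s
final state: V = 43.42 m/s, rpm = 10122 → n = rpm/60 = 168.700000 rev/s
target J* = 0.4459; solve J* = V/(n·D) for n: n = V/(J*·D) = 43.42/(0.4459 × 0.802) = 121.416575 rev/s
rpm = 60·n = 7284.994511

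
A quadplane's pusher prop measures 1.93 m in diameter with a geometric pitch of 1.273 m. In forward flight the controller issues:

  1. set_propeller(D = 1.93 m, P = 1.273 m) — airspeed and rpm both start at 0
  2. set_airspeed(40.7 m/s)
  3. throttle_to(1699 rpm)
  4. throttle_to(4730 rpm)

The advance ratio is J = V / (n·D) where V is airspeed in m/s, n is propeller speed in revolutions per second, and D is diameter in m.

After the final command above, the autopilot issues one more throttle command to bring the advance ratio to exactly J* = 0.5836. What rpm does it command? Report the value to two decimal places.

set_propeller: D = 1.93 m, P = 1.273 m (p = P/D = 0.659585); state ← (V=0, rpm=0)
set_airspeed(40.7): V ← 40.7 m/s
throttle_to(1699): rpm ← 1699
throttle_to(4730): rpm ← 4730
final state: V = 40.7 m/s, rpm = 4730 → n = rpm/60 = 78.833333 rev/s
target J* = 0.5836; solve J* = V/(n·D) for n: n = V/(J*·D) = 40.7/(0.5836 × 1.93) = 36.134481 rev/s
rpm = 60·n = 2168.068838

rpm = 2168.07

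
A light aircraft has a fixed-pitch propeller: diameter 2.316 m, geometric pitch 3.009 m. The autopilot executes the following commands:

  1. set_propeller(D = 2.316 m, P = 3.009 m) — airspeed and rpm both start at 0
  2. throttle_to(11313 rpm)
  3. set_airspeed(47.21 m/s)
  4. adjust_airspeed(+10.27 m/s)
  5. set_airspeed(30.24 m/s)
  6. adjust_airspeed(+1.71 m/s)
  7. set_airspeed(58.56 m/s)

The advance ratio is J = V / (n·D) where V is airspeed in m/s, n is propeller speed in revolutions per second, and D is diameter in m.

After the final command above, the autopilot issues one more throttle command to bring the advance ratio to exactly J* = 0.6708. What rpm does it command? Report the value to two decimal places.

set_propeller: D = 2.316 m, P = 3.009 m (p = P/D = 1.299223); state ← (V=0, rpm=0)
throttle_to(11313): rpm ← 11313
set_airspeed(47.21): V ← 47.21 m/s
adjust_airspeed(+10.27): V ← 47.21 +10.27 = 57.48 m/s
set_airspeed(30.24): V ← 30.24 m/s
adjust_airspeed(+1.71): V ← 30.24 +1.71 = 31.95 m/s
set_airspeed(58.56): V ← 58.56 m/s
final state: V = 58.56 m/s, rpm = 11313 → n = rpm/60 = 188.550000 rev/s
target J* = 0.6708; solve J* = V/(n·D) for n: n = V/(J*·D) = 58.56/(0.6708 × 2.316) = 37.693760 rev/s
rpm = 60·n = 2261.625590

rpm = 2261.63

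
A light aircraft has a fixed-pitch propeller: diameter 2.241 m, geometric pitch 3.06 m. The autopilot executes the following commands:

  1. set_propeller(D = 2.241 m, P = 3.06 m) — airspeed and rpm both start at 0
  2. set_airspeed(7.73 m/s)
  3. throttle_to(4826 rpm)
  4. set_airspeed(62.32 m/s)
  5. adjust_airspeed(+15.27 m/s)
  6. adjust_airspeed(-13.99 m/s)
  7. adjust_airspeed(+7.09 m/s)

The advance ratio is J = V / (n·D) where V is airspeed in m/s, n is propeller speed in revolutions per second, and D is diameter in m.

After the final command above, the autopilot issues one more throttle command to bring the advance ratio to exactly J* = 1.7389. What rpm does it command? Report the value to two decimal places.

set_propeller: D = 2.241 m, P = 3.06 m (p = P/D = 1.365462); state ← (V=0, rpm=0)
set_airspeed(7.73): V ← 7.73 m/s
throttle_to(4826): rpm ← 4826
set_airspeed(62.32): V ← 62.32 m/s
adjust_airspeed(+15.27): V ← 62.32 +15.27 = 77.59 m/s
adjust_airspeed(-13.99): V ← 77.59 -13.99 = 63.6 m/s
adjust_airspeed(+7.09): V ← 63.6 +7.09 = 70.69 m/s
final state: V = 70.69 m/s, rpm = 4826 → n = rpm/60 = 80.433333 rev/s
target J* = 1.7389; solve J* = V/(n·D) for n: n = V/(J*·D) = 70.69/(1.7389 × 2.241) = 18.140177 rev/s
rpm = 60·n = 1088.410613

rpm = 1088.41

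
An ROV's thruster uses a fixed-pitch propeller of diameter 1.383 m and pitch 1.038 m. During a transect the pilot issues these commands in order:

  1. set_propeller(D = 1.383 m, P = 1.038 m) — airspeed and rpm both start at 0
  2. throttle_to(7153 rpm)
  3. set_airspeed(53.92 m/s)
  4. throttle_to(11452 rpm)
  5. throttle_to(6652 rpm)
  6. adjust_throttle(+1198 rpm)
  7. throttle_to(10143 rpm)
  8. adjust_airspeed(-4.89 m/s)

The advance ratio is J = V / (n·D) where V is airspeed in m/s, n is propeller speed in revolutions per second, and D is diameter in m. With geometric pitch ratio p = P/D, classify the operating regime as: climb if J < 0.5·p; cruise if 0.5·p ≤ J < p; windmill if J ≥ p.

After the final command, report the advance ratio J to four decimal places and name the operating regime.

set_propeller: D = 1.383 m, P = 1.038 m (p = P/D = 0.750542); state ← (V=0, rpm=0)
throttle_to(7153): rpm ← 7153
set_airspeed(53.92): V ← 53.92 m/s
throttle_to(11452): rpm ← 11452
throttle_to(6652): rpm ← 6652
adjust_throttle(+1198): rpm ← 6652 +1198 = 7850
throttle_to(10143): rpm ← 10143
adjust_airspeed(-4.89): V ← 53.92 -4.89 = 49.03 m/s
final state: V = 49.03 m/s, rpm = 10143 → n = rpm/60 = 169.050000 rev/s
J = V / (n·D) = 49.03 / (169.050000 × 1.383) = 0.209713
regime bands: climb J<0.3753 | cruise [0.3753, 0.7505) | windmill J≥0.7505
J = 0.2097 → climb

J = 0.2097, regime = climb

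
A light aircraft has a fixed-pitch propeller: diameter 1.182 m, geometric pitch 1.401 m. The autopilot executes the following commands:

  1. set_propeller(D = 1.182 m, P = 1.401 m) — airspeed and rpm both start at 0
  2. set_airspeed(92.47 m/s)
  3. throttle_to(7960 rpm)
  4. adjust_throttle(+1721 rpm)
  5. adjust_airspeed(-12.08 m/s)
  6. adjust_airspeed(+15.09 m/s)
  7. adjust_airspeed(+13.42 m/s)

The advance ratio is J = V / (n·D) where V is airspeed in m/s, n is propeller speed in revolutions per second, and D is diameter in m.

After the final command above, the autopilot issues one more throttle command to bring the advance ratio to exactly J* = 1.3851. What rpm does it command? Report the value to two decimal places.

rpm = 3990.99

set_propeller: D = 1.182 m, P = 1.401 m (p = P/D = 1.185279); state ← (V=0, rpm=0)
set_airspeed(92.47): V ← 92.47 m/s
throttle_to(7960): rpm ← 7960
adjust_throttle(+1721): rpm ← 7960 +1721 = 9681
adjust_airspeed(-12.08): V ← 92.47 -12.08 = 80.39 m/s
adjust_airspeed(+15.09): V ← 80.39 +15.09 = 95.48 m/s
adjust_airspeed(+13.42): V ← 95.48 +13.42 = 108.9 m/s
final state: V = 108.9 m/s, rpm = 9681 → n = rpm/60 = 161.350000 rev/s
target J* = 1.3851; solve J* = V/(n·D) for n: n = V/(J*·D) = 108.9/(1.3851 × 1.182) = 66.516482 rev/s
rpm = 60·n = 3990.988941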